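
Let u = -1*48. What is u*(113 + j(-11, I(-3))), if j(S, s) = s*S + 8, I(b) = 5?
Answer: -3168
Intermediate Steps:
j(S, s) = 8 + S*s (j(S, s) = S*s + 8 = 8 + S*s)
u = -48
u*(113 + j(-11, I(-3))) = -48*(113 + (8 - 11*5)) = -48*(113 + (8 - 55)) = -48*(113 - 47) = -48*66 = -3168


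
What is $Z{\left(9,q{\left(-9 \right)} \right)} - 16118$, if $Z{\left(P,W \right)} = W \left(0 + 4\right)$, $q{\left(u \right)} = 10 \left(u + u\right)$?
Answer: $-16838$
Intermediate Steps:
$q{\left(u \right)} = 20 u$ ($q{\left(u \right)} = 10 \cdot 2 u = 20 u$)
$Z{\left(P,W \right)} = 4 W$ ($Z{\left(P,W \right)} = W 4 = 4 W$)
$Z{\left(9,q{\left(-9 \right)} \right)} - 16118 = 4 \cdot 20 \left(-9\right) - 16118 = 4 \left(-180\right) - 16118 = -720 - 16118 = -16838$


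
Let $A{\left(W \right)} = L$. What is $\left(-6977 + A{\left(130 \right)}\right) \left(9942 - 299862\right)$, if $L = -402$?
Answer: $2139319680$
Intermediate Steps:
$A{\left(W \right)} = -402$
$\left(-6977 + A{\left(130 \right)}\right) \left(9942 - 299862\right) = \left(-6977 - 402\right) \left(9942 - 299862\right) = \left(-7379\right) \left(-289920\right) = 2139319680$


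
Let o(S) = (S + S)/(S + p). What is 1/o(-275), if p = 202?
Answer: 73/550 ≈ 0.13273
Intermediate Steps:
o(S) = 2*S/(202 + S) (o(S) = (S + S)/(S + 202) = (2*S)/(202 + S) = 2*S/(202 + S))
1/o(-275) = 1/(2*(-275)/(202 - 275)) = 1/(2*(-275)/(-73)) = 1/(2*(-275)*(-1/73)) = 1/(550/73) = 73/550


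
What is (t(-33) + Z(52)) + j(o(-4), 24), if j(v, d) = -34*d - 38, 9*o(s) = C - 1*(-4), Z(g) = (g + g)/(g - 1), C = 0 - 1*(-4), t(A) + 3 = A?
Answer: -45286/51 ≈ -887.96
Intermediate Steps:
t(A) = -3 + A
C = 4 (C = 0 + 4 = 4)
Z(g) = 2*g/(-1 + g) (Z(g) = (2*g)/(-1 + g) = 2*g/(-1 + g))
o(s) = 8/9 (o(s) = (4 - 1*(-4))/9 = (4 + 4)/9 = (1/9)*8 = 8/9)
j(v, d) = -38 - 34*d
(t(-33) + Z(52)) + j(o(-4), 24) = ((-3 - 33) + 2*52/(-1 + 52)) + (-38 - 34*24) = (-36 + 2*52/51) + (-38 - 816) = (-36 + 2*52*(1/51)) - 854 = (-36 + 104/51) - 854 = -1732/51 - 854 = -45286/51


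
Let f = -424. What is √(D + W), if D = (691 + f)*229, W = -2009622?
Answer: I*√1948479 ≈ 1395.9*I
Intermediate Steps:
D = 61143 (D = (691 - 424)*229 = 267*229 = 61143)
√(D + W) = √(61143 - 2009622) = √(-1948479) = I*√1948479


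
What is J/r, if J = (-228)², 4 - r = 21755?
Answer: -51984/21751 ≈ -2.3900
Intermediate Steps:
r = -21751 (r = 4 - 1*21755 = 4 - 21755 = -21751)
J = 51984
J/r = 51984/(-21751) = 51984*(-1/21751) = -51984/21751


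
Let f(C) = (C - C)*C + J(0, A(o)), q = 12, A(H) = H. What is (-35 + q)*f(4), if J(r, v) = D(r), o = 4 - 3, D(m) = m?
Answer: 0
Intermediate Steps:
o = 1
J(r, v) = r
f(C) = 0 (f(C) = (C - C)*C + 0 = 0*C + 0 = 0 + 0 = 0)
(-35 + q)*f(4) = (-35 + 12)*0 = -23*0 = 0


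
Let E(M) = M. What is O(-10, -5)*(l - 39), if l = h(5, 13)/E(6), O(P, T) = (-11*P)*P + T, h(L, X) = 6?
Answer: 41990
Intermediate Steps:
O(P, T) = T - 11*P**2 (O(P, T) = -11*P**2 + T = T - 11*P**2)
l = 1 (l = 6/6 = 6*(1/6) = 1)
O(-10, -5)*(l - 39) = (-5 - 11*(-10)**2)*(1 - 39) = (-5 - 11*100)*(-38) = (-5 - 1100)*(-38) = -1105*(-38) = 41990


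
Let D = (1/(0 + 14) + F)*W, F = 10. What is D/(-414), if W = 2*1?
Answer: -47/966 ≈ -0.048654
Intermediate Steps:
W = 2
D = 141/7 (D = (1/(0 + 14) + 10)*2 = (1/14 + 10)*2 = (141/14)*2 = 141/7 ≈ 20.143)
D/(-414) = (141/7)/(-414) = (141/7)*(-1/414) = -47/966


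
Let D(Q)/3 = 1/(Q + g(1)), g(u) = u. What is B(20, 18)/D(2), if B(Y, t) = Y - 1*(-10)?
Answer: 30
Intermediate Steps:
B(Y, t) = 10 + Y (B(Y, t) = Y + 10 = 10 + Y)
D(Q) = 3/(1 + Q) (D(Q) = 3/(Q + 1) = 3/(1 + Q))
B(20, 18)/D(2) = (10 + 20)/((3/(1 + 2))) = 30/((3/3)) = 30/((3*(1/3))) = 30/1 = 30*1 = 30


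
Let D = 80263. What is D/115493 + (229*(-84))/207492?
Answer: 1202692254/1996989463 ≈ 0.60225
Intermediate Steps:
D/115493 + (229*(-84))/207492 = 80263/115493 + (229*(-84))/207492 = 80263*(1/115493) - 19236*1/207492 = 80263/115493 - 1603/17291 = 1202692254/1996989463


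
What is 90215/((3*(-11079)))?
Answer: -90215/33237 ≈ -2.7143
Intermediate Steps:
90215/((3*(-11079))) = 90215/(-33237) = 90215*(-1/33237) = -90215/33237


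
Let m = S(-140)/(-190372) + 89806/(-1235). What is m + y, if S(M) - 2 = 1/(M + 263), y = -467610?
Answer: -1040358717668537/2224496820 ≈ -4.6768e+5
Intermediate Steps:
S(M) = 2 + 1/(263 + M) (S(M) = 2 + 1/(M + 263) = 2 + 1/(263 + M))
m = -161759668337/2224496820 (m = ((527 + 2*(-140))/(263 - 140))/(-190372) + 89806/(-1235) = ((527 - 280)/123)*(-1/190372) + 89806*(-1/1235) = ((1/123)*247)*(-1/190372) - 89806/1235 = (247/123)*(-1/190372) - 89806/1235 = -19/1801212 - 89806/1235 = -161759668337/2224496820 ≈ -72.717)
m + y = -161759668337/2224496820 - 467610 = -1040358717668537/2224496820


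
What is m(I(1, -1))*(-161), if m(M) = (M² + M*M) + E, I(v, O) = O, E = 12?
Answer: -2254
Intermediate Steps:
m(M) = 12 + 2*M² (m(M) = (M² + M*M) + 12 = (M² + M²) + 12 = 2*M² + 12 = 12 + 2*M²)
m(I(1, -1))*(-161) = (12 + 2*(-1)²)*(-161) = (12 + 2*1)*(-161) = (12 + 2)*(-161) = 14*(-161) = -2254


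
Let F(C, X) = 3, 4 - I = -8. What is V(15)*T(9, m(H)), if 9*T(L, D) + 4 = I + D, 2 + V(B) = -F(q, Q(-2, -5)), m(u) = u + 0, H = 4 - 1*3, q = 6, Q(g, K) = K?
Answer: -5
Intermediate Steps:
I = 12 (I = 4 - 1*(-8) = 4 + 8 = 12)
H = 1 (H = 4 - 3 = 1)
m(u) = u
V(B) = -5 (V(B) = -2 - 1*3 = -2 - 3 = -5)
T(L, D) = 8/9 + D/9 (T(L, D) = -4/9 + (12 + D)/9 = -4/9 + (4/3 + D/9) = 8/9 + D/9)
V(15)*T(9, m(H)) = -5*(8/9 + (⅑)*1) = -5*(8/9 + ⅑) = -5*1 = -5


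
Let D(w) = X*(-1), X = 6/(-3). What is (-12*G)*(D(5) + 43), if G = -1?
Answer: 540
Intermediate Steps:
X = -2 (X = 6*(-⅓) = -2)
D(w) = 2 (D(w) = -2*(-1) = 2)
(-12*G)*(D(5) + 43) = (-12*(-1))*(2 + 43) = 12*45 = 540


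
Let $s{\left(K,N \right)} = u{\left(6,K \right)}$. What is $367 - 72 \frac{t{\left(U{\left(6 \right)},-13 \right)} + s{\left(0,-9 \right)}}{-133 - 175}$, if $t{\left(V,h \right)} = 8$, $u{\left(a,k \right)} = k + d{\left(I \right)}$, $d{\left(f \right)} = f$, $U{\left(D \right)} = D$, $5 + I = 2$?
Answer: $\frac{28349}{77} \approx 368.17$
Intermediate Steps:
$I = -3$ ($I = -5 + 2 = -3$)
$u{\left(a,k \right)} = -3 + k$ ($u{\left(a,k \right)} = k - 3 = -3 + k$)
$s{\left(K,N \right)} = -3 + K$
$367 - 72 \frac{t{\left(U{\left(6 \right)},-13 \right)} + s{\left(0,-9 \right)}}{-133 - 175} = 367 - 72 \frac{8 + \left(-3 + 0\right)}{-133 - 175} = 367 - 72 \frac{8 - 3}{-308} = 367 - 72 \cdot 5 \left(- \frac{1}{308}\right) = 367 - - \frac{90}{77} = 367 + \frac{90}{77} = \frac{28349}{77}$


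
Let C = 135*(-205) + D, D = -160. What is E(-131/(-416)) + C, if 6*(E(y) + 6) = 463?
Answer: -166583/6 ≈ -27764.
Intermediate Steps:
E(y) = 427/6 (E(y) = -6 + (1/6)*463 = -6 + 463/6 = 427/6)
C = -27835 (C = 135*(-205) - 160 = -27675 - 160 = -27835)
E(-131/(-416)) + C = 427/6 - 27835 = -166583/6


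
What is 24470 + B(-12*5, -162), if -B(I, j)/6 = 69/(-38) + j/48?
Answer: 1862087/76 ≈ 24501.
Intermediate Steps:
B(I, j) = 207/19 - j/8 (B(I, j) = -6*(69/(-38) + j/48) = -6*(69*(-1/38) + j*(1/48)) = -6*(-69/38 + j/48) = 207/19 - j/8)
24470 + B(-12*5, -162) = 24470 + (207/19 - ⅛*(-162)) = 24470 + (207/19 + 81/4) = 24470 + 2367/76 = 1862087/76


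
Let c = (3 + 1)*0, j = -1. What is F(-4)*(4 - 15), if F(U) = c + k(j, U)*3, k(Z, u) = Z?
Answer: 33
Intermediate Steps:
c = 0 (c = 4*0 = 0)
F(U) = -3 (F(U) = 0 - 1*3 = 0 - 3 = -3)
F(-4)*(4 - 15) = -3*(4 - 15) = -3*(-11) = 33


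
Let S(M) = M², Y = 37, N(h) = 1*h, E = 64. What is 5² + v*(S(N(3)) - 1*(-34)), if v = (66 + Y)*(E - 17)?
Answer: 208188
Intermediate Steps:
N(h) = h
v = 4841 (v = (66 + 37)*(64 - 17) = 103*47 = 4841)
5² + v*(S(N(3)) - 1*(-34)) = 5² + 4841*(3² - 1*(-34)) = 25 + 4841*(9 + 34) = 25 + 4841*43 = 25 + 208163 = 208188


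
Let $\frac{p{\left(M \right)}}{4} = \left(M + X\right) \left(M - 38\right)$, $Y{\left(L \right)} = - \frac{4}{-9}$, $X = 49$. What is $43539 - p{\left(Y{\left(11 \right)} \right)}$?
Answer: $\frac{4128299}{81} \approx 50967.0$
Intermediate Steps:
$Y{\left(L \right)} = \frac{4}{9}$ ($Y{\left(L \right)} = \left(-4\right) \left(- \frac{1}{9}\right) = \frac{4}{9}$)
$p{\left(M \right)} = 4 \left(-38 + M\right) \left(49 + M\right)$ ($p{\left(M \right)} = 4 \left(M + 49\right) \left(M - 38\right) = 4 \left(49 + M\right) \left(-38 + M\right) = 4 \left(-38 + M\right) \left(49 + M\right)$)
$43539 - p{\left(Y{\left(11 \right)} \right)} = 43539 - \left(-7448 + 4 \left(\frac{4}{9}\right)^{2} + 44 \cdot \frac{4}{9}\right) = 43539 - \left(-7448 + 4 \cdot \frac{16}{81} + \frac{176}{9}\right) = 43539 - \left(-7448 + \frac{64}{81} + \frac{176}{9}\right) = 43539 - - \frac{601640}{81} = 43539 + \frac{601640}{81} = \frac{4128299}{81}$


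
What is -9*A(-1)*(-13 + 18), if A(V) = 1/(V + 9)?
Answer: -45/8 ≈ -5.6250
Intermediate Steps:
A(V) = 1/(9 + V)
-9*A(-1)*(-13 + 18) = -9*(-13 + 18)/(9 - 1) = -9*5/8 = -45/8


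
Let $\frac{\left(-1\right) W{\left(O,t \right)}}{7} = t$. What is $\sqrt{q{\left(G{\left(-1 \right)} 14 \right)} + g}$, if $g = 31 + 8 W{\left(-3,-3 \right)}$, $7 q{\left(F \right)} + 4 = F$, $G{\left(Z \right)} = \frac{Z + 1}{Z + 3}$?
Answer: $\frac{\sqrt{9723}}{7} \approx 14.086$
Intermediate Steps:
$G{\left(Z \right)} = \frac{1 + Z}{3 + Z}$
$W{\left(O,t \right)} = - 7 t$
$q{\left(F \right)} = - \frac{4}{7} + \frac{F}{7}$
$g = 199$ ($g = 31 + 8 \left(\left(-7\right) \left(-3\right)\right) = 31 + 8 \cdot 21 = 31 + 168 = 199$)
$\sqrt{q{\left(G{\left(-1 \right)} 14 \right)} + g} = \sqrt{\left(- \frac{4}{7} + \frac{\frac{1 - 1}{3 - 1} \cdot 14}{7}\right) + 199} = \sqrt{\left(- \frac{4}{7} + \frac{\frac{1}{2} \cdot 0 \cdot 14}{7}\right) + 199} = \sqrt{\left(- \frac{4}{7} + \frac{0 \cdot 14}{7}\right) + 199} = \sqrt{\left(- \frac{4}{7} + \frac{1}{7} \cdot 0\right) + 199} = \sqrt{\left(- \frac{4}{7} + 0\right) + 199} = \sqrt{- \frac{4}{7} + 199} = \sqrt{\frac{1389}{7}} = \frac{\sqrt{9723}}{7}$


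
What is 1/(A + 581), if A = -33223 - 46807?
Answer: -1/79449 ≈ -1.2587e-5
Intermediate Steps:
A = -80030
1/(A + 581) = 1/(-80030 + 581) = 1/(-79449) = -1/79449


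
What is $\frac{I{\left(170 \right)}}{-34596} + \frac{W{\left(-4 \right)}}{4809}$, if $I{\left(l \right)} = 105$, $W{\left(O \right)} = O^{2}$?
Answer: $\frac{5399}{18485796} \approx 0.00029206$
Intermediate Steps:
$\frac{I{\left(170 \right)}}{-34596} + \frac{W{\left(-4 \right)}}{4809} = \frac{105}{-34596} + \frac{\left(-4\right)^{2}}{4809} = 105 \left(- \frac{1}{34596}\right) + 16 \cdot \frac{1}{4809} = - \frac{35}{11532} + \frac{16}{4809} = \frac{5399}{18485796}$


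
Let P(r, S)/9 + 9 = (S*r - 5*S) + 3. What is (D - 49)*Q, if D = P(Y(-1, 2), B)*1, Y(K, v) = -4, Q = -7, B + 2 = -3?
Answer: -2114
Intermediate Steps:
B = -5 (B = -2 - 3 = -5)
P(r, S) = -54 - 45*S + 9*S*r (P(r, S) = -81 + 9*((S*r - 5*S) + 3) = -81 + 9*((-5*S + S*r) + 3) = -81 + 9*(3 - 5*S + S*r) = -81 + (27 - 45*S + 9*S*r) = -54 - 45*S + 9*S*r)
D = 351 (D = (-54 - 45*(-5) + 9*(-5)*(-4))*1 = (-54 + 225 + 180)*1 = 351*1 = 351)
(D - 49)*Q = (351 - 49)*(-7) = 302*(-7) = -2114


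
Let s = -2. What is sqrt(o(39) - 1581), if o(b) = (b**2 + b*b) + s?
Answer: sqrt(1459) ≈ 38.197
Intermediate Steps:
o(b) = -2 + 2*b**2 (o(b) = (b**2 + b*b) - 2 = (b**2 + b**2) - 2 = 2*b**2 - 2 = -2 + 2*b**2)
sqrt(o(39) - 1581) = sqrt((-2 + 2*39**2) - 1581) = sqrt((-2 + 2*1521) - 1581) = sqrt((-2 + 3042) - 1581) = sqrt(3040 - 1581) = sqrt(1459)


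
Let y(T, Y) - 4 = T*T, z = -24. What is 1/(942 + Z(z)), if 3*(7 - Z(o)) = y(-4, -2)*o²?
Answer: -1/2891 ≈ -0.00034590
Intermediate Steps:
y(T, Y) = 4 + T² (y(T, Y) = 4 + T*T = 4 + T²)
Z(o) = 7 - 20*o²/3 (Z(o) = 7 - (4 + (-4)²)*o²/3 = 7 - (4 + 16)*o²/3 = 7 - 20*o²/3)
1/(942 + Z(z)) = 1/(942 + (7 - 20/3*(-24)²)) = 1/(942 + (7 - 20/3*576)) = 1/(942 + (7 - 3840)) = 1/(942 - 3833) = 1/(-2891) = -1/2891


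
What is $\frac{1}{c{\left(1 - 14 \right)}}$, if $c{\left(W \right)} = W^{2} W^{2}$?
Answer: $\frac{1}{28561} \approx 3.5013 \cdot 10^{-5}$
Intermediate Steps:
$c{\left(W \right)} = W^{4}$
$\frac{1}{c{\left(1 - 14 \right)}} = \frac{1}{\left(1 - 14\right)^{4}} = \frac{1}{\left(-13\right)^{4}} = \frac{1}{28561}$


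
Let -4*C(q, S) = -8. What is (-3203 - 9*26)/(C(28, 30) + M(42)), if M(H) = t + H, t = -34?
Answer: -3437/10 ≈ -343.70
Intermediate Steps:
C(q, S) = 2 (C(q, S) = -1/4*(-8) = 2)
M(H) = -34 + H
(-3203 - 9*26)/(C(28, 30) + M(42)) = (-3203 - 9*26)/(2 + (-34 + 42)) = (-3203 - 234)/(2 + 8) = -3437/10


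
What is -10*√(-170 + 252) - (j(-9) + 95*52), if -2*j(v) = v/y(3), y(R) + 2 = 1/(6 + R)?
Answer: -167879/34 - 10*√82 ≈ -5028.2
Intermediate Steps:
y(R) = -2 + 1/(6 + R)
j(v) = 9*v/34 (j(v) = -v/(2*((-11 - 2*3)/(6 + 3))) = -v/(2*((-11 - 6)/9)) = -v/(2*((⅑)*(-17))) = -v/(2*(-17/9)) = -v*(-9)/(2*17) = -(-9)*v/34 = 9*v/34)
-10*√(-170 + 252) - (j(-9) + 95*52) = -10*√(-170 + 252) - ((9/34)*(-9) + 95*52) = -10*√82 - (-81/34 + 4940) = -10*√82 - 1*167879/34 = -10*√82 - 167879/34 = -167879/34 - 10*√82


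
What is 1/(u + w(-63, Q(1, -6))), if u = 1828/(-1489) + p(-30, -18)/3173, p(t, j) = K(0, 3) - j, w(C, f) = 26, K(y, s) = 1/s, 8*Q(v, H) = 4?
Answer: 14173791/351199729 ≈ 0.040358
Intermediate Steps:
Q(v, H) = 1/2 (Q(v, H) = (1/8)*4 = 1/2)
p(t, j) = 1/3 - j
u = -17318837/14173791 (u = 1828/(-1489) + (1/3 - 1*(-18))/3173 = 1828*(-1/1489) + (1/3 + 18)*(1/3173) = -1828/1489 + (55/3)*(1/3173) = -1828/1489 + 55/9519 = -17318837/14173791 ≈ -1.2219)
1/(u + w(-63, Q(1, -6))) = 1/(-17318837/14173791 + 26) = 1/(351199729/14173791) = 14173791/351199729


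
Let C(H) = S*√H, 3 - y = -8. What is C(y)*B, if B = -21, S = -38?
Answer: 798*√11 ≈ 2646.7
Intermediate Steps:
y = 11 (y = 3 - 1*(-8) = 3 + 8 = 11)
C(H) = -38*√H
C(y)*B = -38*√11*(-21) = 798*√11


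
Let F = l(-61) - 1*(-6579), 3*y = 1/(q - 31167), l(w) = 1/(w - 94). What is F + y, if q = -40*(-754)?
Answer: 3080646469/468255 ≈ 6579.0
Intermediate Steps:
l(w) = 1/(-94 + w)
q = 30160
y = -1/3021 (y = 1/(3*(30160 - 31167)) = (1/3)/(-1007) = (1/3)*(-1/1007) = -1/3021 ≈ -0.00033102)
F = 1019744/155 (F = 1/(-94 - 61) - 1*(-6579) = 1/(-155) + 6579 = -1/155 + 6579 = 1019744/155 ≈ 6579.0)
F + y = 1019744/155 - 1/3021 = 3080646469/468255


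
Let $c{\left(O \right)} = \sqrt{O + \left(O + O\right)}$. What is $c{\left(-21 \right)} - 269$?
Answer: $-269 + 3 i \sqrt{7} \approx -269.0 + 7.9373 i$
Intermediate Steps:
$c{\left(O \right)} = \sqrt{3} \sqrt{O}$ ($c{\left(O \right)} = \sqrt{O + 2 O} = \sqrt{3 O} = \sqrt{3} \sqrt{O}$)
$c{\left(-21 \right)} - 269 = \sqrt{3} \sqrt{-21} - 269 = \sqrt{3} i \sqrt{21} - 269 = 3 i \sqrt{7} - 269 = -269 + 3 i \sqrt{7}$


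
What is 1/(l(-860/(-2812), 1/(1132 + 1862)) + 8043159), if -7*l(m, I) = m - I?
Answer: 14733474/118503673361359 ≈ 1.2433e-7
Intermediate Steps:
l(m, I) = -m/7 + I/7 (l(m, I) = -(m - I)/7 = -m/7 + I/7)
1/(l(-860/(-2812), 1/(1132 + 1862)) + 8043159) = 1/((-(-860)/(7*(-2812)) + 1/(7*(1132 + 1862))) + 8043159) = 1/((-(-860)*(-1)/(7*2812) + (⅐)/2994) + 8043159) = 1/((-⅐*215/703 + (⅐)*(1/2994)) + 8043159) = 1/((-215/4921 + 1/20958) + 8043159) = 1/(-643007/14733474 + 8043159) = 1/(118503673361359/14733474) = 14733474/118503673361359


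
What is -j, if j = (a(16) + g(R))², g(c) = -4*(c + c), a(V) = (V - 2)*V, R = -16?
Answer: -123904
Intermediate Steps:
a(V) = V*(-2 + V) (a(V) = (-2 + V)*V = V*(-2 + V))
g(c) = -8*c
j = 123904 (j = (16*(-2 + 16) - 8*(-16))² = (16*14 + 128)² = (224 + 128)² = 352² = 123904)
-j = -1*123904 = -123904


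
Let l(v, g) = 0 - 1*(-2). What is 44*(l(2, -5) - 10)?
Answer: -352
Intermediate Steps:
l(v, g) = 2 (l(v, g) = 0 + 2 = 2)
44*(l(2, -5) - 10) = 44*(2 - 10) = 44*(-8) = -352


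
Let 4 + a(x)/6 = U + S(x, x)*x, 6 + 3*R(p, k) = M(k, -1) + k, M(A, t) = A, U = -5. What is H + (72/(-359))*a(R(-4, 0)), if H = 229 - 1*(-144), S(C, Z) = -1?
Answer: 136931/359 ≈ 381.42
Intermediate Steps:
R(p, k) = -2 + 2*k/3 (R(p, k) = -2 + (k + k)/3 = -2 + (2*k)/3 = -2 + 2*k/3)
H = 373 (H = 229 + 144 = 373)
a(x) = -54 - 6*x (a(x) = -24 + 6*(-5 - x) = -24 + (-30 - 6*x) = -54 - 6*x)
H + (72/(-359))*a(R(-4, 0)) = 373 + (72/(-359))*(-54 - 6*(-2 + (⅔)*0)) = 373 + (72*(-1/359))*(-54 - 6*(-2 + 0)) = 373 - 72*(-54 - 6*(-2))/359 = 373 - 72*(-54 + 12)/359 = 373 - 72/359*(-42) = 373 + 3024/359 = 136931/359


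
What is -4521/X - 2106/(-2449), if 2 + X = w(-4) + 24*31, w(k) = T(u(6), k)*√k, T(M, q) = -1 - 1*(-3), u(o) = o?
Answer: -3527924919/674185210 + 4521*I/137645 ≈ -5.2329 + 0.032845*I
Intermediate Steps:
T(M, q) = 2 (T(M, q) = -1 + 3 = 2)
w(k) = 2*√k
X = 742 + 4*I (X = -2 + (2*√(-4) + 24*31) = -2 + (2*(2*I) + 744) = -2 + (4*I + 744) = -2 + (744 + 4*I) = 742 + 4*I ≈ 742.0 + 4.0*I)
-4521/X - 2106/(-2449) = -4521*(742 - 4*I)/550580 - 2106/(-2449) = -4521*(742 - 4*I)/550580 - 2106*(-1/2449) = -4521*(742 - 4*I)/550580 + 2106/2449 = 2106/2449 - 4521*(742 - 4*I)/550580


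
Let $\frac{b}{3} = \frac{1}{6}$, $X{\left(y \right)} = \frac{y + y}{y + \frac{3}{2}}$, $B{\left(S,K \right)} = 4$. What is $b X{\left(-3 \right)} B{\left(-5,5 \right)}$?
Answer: $8$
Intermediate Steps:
$X{\left(y \right)} = \frac{2 y}{\frac{3}{2} + y}$ ($X{\left(y \right)} = \frac{2 y}{y + 3 \cdot \frac{1}{2}} = \frac{2 y}{y + \frac{3}{2}} = \frac{2 y}{\frac{3}{2} + y}$)
$b = \frac{1}{2}$ ($b = \frac{3}{6} = 3 \cdot \frac{1}{6} = \frac{1}{2} \approx 0.5$)
$b X{\left(-3 \right)} B{\left(-5,5 \right)} = \frac{4 \left(-3\right) \frac{1}{3 + 2 \left(-3\right)}}{2} \cdot 4 = \frac{4 \left(-3\right) \frac{1}{3 - 6}}{2} \cdot 4 = \frac{4 \left(-3\right) \frac{1}{-3}}{2} \cdot 4 = \frac{4 \left(-3\right) \left(- \frac{1}{3}\right)}{2} \cdot 4 = \frac{1}{2} \cdot 4 \cdot 4 = 2 \cdot 4 = 8$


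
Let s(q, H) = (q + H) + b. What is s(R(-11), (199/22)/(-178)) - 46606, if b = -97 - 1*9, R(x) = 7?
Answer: -182896979/3916 ≈ -46705.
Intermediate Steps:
b = -106 (b = -97 - 9 = -106)
s(q, H) = -106 + H + q (s(q, H) = (q + H) - 106 = (H + q) - 106 = -106 + H + q)
s(R(-11), (199/22)/(-178)) - 46606 = (-106 + (199/22)/(-178) + 7) - 46606 = (-106 + (199*(1/22))*(-1/178) + 7) - 46606 = (-106 + (199/22)*(-1/178) + 7) - 46606 = (-106 - 199/3916 + 7) - 46606 = -387883/3916 - 46606 = -182896979/3916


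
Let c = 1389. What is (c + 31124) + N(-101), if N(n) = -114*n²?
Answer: -1130401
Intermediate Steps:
(c + 31124) + N(-101) = (1389 + 31124) - 114*(-101)² = 32513 - 114*10201 = 32513 - 1162914 = -1130401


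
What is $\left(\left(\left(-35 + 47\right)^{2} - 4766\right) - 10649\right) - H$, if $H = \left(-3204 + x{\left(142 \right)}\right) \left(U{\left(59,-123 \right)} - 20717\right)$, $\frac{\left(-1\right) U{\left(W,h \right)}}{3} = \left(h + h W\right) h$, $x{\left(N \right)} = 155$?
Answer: $-8366279184$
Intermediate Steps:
$U{\left(W,h \right)} = - 3 h \left(h + W h\right)$ ($U{\left(W,h \right)} = - 3 \left(h + h W\right) h = - 3 \left(h + W h\right) h = - 3 h \left(h + W h\right)$)
$H = 8366263913$ ($H = \left(-3204 + 155\right) \left(3 \left(-123\right)^{2} \left(-1 - 59\right) - 20717\right) = - 3049 \left(3 \cdot 15129 \left(-1 - 59\right) - 20717\right) = - 3049 \left(3 \cdot 15129 \left(-60\right) - 20717\right) = - 3049 \left(-2723220 - 20717\right) = \left(-3049\right) \left(-2743937\right) = 8366263913$)
$\left(\left(\left(-35 + 47\right)^{2} - 4766\right) - 10649\right) - H = \left(\left(\left(-35 + 47\right)^{2} - 4766\right) - 10649\right) - 8366263913 = \left(\left(12^{2} - 4766\right) - 10649\right) - 8366263913 = \left(\left(144 - 4766\right) - 10649\right) - 8366263913 = \left(-4622 - 10649\right) - 8366263913 = -15271 - 8366263913 = -8366279184$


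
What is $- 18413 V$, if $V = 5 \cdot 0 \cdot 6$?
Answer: $0$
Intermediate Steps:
$V = 0$ ($V = 0 \cdot 6 = 0$)
$- 18413 V = \left(-18413\right) 0 = 0$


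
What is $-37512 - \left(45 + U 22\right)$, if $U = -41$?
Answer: $-36655$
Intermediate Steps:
$-37512 - \left(45 + U 22\right) = -37512 - \left(45 - 902\right) = -37512 - -857 = -37512 + 857 = -36655$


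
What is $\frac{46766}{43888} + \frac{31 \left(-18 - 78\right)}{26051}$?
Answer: $\frac{543845189}{571663144} \approx 0.95134$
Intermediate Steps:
$\frac{46766}{43888} + \frac{31 \left(-18 - 78\right)}{26051} = 46766 \cdot \frac{1}{43888} + 31 \left(-96\right) \frac{1}{26051} = \frac{23383}{21944} - \frac{2976}{26051} = \frac{543845189}{571663144}$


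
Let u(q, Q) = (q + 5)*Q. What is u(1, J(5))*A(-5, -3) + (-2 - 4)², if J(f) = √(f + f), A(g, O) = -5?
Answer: 36 - 30*√10 ≈ -58.868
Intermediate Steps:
J(f) = √2*√f (J(f) = √(2*f) = √2*√f)
u(q, Q) = Q*(5 + q) (u(q, Q) = (5 + q)*Q = Q*(5 + q))
u(1, J(5))*A(-5, -3) + (-2 - 4)² = ((√2*√5)*(5 + 1))*(-5) + (-2 - 4)² = (√10*6)*(-5) + (-6)² = (6*√10)*(-5) + 36 = -30*√10 + 36 = 36 - 30*√10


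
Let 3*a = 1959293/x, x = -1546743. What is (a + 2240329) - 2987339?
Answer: -3466299424583/4640229 ≈ -7.4701e+5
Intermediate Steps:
a = -1959293/4640229 (a = (1959293/(-1546743))/3 = (1959293*(-1/1546743))/3 = (⅓)*(-1959293/1546743) = -1959293/4640229 ≈ -0.42224)
(a + 2240329) - 2987339 = (-1959293/4640229 + 2240329) - 2987339 = 10395637636048/4640229 - 2987339 = -3466299424583/4640229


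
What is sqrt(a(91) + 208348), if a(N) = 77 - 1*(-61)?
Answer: sqrt(208486) ≈ 456.60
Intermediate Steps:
a(N) = 138 (a(N) = 77 + 61 = 138)
sqrt(a(91) + 208348) = sqrt(138 + 208348) = sqrt(208486)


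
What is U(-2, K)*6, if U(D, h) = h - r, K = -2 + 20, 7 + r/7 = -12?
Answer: 906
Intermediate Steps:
r = -133 (r = -49 + 7*(-12) = -49 - 84 = -133)
K = 18
U(D, h) = 133 + h (U(D, h) = h - 1*(-133) = h + 133 = 133 + h)
U(-2, K)*6 = (133 + 18)*6 = 151*6 = 906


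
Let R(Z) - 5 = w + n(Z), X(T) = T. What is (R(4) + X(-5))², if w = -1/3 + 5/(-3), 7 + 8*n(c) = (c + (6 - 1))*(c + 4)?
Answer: 2401/64 ≈ 37.516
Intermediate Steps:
n(c) = -7/8 + (4 + c)*(5 + c)/8 (n(c) = -7/8 + ((c + (6 - 1))*(c + 4))/8 = -7/8 + ((c + 5)*(4 + c))/8 = -7/8 + ((5 + c)*(4 + c))/8 = -7/8 + ((4 + c)*(5 + c))/8 = -7/8 + (4 + c)*(5 + c)/8)
w = -2 (w = -1*⅓ + 5*(-⅓) = -⅓ - 5/3 = -2)
R(Z) = 37/8 + Z²/8 + 9*Z/8 (R(Z) = 5 + (-2 + (13/8 + Z²/8 + 9*Z/8)) = 5 + (-3/8 + Z²/8 + 9*Z/8) = 37/8 + Z²/8 + 9*Z/8)
(R(4) + X(-5))² = ((37/8 + (⅛)*4² + (9/8)*4) - 5)² = ((37/8 + (⅛)*16 + 9/2) - 5)² = ((37/8 + 2 + 9/2) - 5)² = (89/8 - 5)² = (49/8)² = 2401/64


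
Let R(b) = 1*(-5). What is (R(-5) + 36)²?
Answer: 961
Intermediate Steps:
R(b) = -5
(R(-5) + 36)² = (-5 + 36)² = 31² = 961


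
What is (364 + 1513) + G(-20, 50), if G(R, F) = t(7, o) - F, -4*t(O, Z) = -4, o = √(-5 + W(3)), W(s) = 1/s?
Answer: 1828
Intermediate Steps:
W(s) = 1/s
o = I*√42/3 (o = √(-5 + 1/3) = √(-5 + ⅓) = √(-14/3) = I*√42/3 ≈ 2.1602*I)
t(O, Z) = 1 (t(O, Z) = -¼*(-4) = 1)
G(R, F) = 1 - F
(364 + 1513) + G(-20, 50) = (364 + 1513) + (1 - 1*50) = 1877 + (1 - 50) = 1877 - 49 = 1828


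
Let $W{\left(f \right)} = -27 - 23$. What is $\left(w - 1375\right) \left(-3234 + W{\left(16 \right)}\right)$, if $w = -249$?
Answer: $5333216$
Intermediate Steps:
$W{\left(f \right)} = -50$
$\left(w - 1375\right) \left(-3234 + W{\left(16 \right)}\right) = \left(-249 - 1375\right) \left(-3234 - 50\right) = \left(-1624\right) \left(-3284\right) = 5333216$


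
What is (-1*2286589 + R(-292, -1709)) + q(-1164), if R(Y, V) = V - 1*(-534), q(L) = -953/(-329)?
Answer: -752673403/329 ≈ -2.2878e+6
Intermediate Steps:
q(L) = 953/329 (q(L) = -953*(-1/329) = 953/329)
R(Y, V) = 534 + V (R(Y, V) = V + 534 = 534 + V)
(-1*2286589 + R(-292, -1709)) + q(-1164) = (-1*2286589 + (534 - 1709)) + 953/329 = (-2286589 - 1175) + 953/329 = -2287764 + 953/329 = -752673403/329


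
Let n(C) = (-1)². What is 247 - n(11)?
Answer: 246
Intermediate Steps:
n(C) = 1
247 - n(11) = 247 - 1*1 = 247 - 1 = 246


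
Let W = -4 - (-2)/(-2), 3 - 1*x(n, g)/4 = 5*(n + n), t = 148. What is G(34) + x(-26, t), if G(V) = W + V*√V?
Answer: 1047 + 34*√34 ≈ 1245.3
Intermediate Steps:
x(n, g) = 12 - 40*n (x(n, g) = 12 - 20*(n + n) = 12 - 20*2*n = 12 - 40*n)
W = -5 (W = -4 - (-2)*(-1)/2 = -4 - 1*1 = -4 - 1 = -5)
G(V) = -5 + V^(3/2) (G(V) = -5 + V*√V = -5 + V^(3/2))
G(34) + x(-26, t) = (-5 + 34^(3/2)) + (12 - 40*(-26)) = (-5 + 34*√34) + (12 + 1040) = (-5 + 34*√34) + 1052 = 1047 + 34*√34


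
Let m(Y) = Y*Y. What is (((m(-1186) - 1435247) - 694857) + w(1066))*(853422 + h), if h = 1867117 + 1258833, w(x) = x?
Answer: -2874865466424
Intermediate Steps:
m(Y) = Y**2
h = 3125950
(((m(-1186) - 1435247) - 694857) + w(1066))*(853422 + h) = ((((-1186)**2 - 1435247) - 694857) + 1066)*(853422 + 3125950) = (((1406596 - 1435247) - 694857) + 1066)*3979372 = ((-28651 - 694857) + 1066)*3979372 = (-723508 + 1066)*3979372 = -722442*3979372 = -2874865466424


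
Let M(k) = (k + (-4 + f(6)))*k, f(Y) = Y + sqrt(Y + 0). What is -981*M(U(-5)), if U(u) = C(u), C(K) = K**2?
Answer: -662175 - 24525*sqrt(6) ≈ -7.2225e+5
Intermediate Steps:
U(u) = u**2
f(Y) = Y + sqrt(Y)
M(k) = k*(2 + k + sqrt(6)) (M(k) = (k + (-4 + (6 + sqrt(6))))*k = (k + (2 + sqrt(6)))*k = (2 + k + sqrt(6))*k = k*(2 + k + sqrt(6)))
-981*M(U(-5)) = -981*(-5)**2*(2 + (-5)**2 + sqrt(6)) = -24525*(2 + 25 + sqrt(6)) = -24525*(27 + sqrt(6)) = -981*(675 + 25*sqrt(6)) = -662175 - 24525*sqrt(6)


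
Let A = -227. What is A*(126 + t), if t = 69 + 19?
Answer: -48578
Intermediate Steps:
t = 88
A*(126 + t) = -227*(126 + 88) = -227*214 = -48578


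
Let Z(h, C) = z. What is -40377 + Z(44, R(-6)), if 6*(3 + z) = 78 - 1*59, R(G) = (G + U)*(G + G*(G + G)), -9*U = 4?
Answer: -242261/6 ≈ -40377.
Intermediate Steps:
U = -4/9 (U = -⅑*4 = -4/9 ≈ -0.44444)
R(G) = (-4/9 + G)*(G + 2*G²) (R(G) = (G - 4/9)*(G + G*(G + G)) = (-4/9 + G)*(G + G*(2*G)) = (-4/9 + G)*(G + 2*G²))
z = ⅙ (z = -3 + (78 - 1*59)/6 = -3 + (78 - 59)/6 = -3 + (⅙)*19 = -3 + 19/6 = ⅙ ≈ 0.16667)
Z(h, C) = ⅙
-40377 + Z(44, R(-6)) = -40377 + ⅙ = -242261/6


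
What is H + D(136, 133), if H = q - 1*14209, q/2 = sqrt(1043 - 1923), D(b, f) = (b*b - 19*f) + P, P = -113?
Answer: 1647 + 8*I*sqrt(55) ≈ 1647.0 + 59.33*I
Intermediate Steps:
D(b, f) = -113 + b**2 - 19*f (D(b, f) = (b*b - 19*f) - 113 = (b**2 - 19*f) - 113 = -113 + b**2 - 19*f)
q = 8*I*sqrt(55) (q = 2*sqrt(1043 - 1923) = 2*sqrt(-880) = 2*(4*I*sqrt(55)) = 8*I*sqrt(55) ≈ 59.33*I)
H = -14209 + 8*I*sqrt(55) (H = 8*I*sqrt(55) - 1*14209 = 8*I*sqrt(55) - 14209 = -14209 + 8*I*sqrt(55) ≈ -14209.0 + 59.33*I)
H + D(136, 133) = (-14209 + 8*I*sqrt(55)) + (-113 + 136**2 - 19*133) = (-14209 + 8*I*sqrt(55)) + (-113 + 18496 - 2527) = (-14209 + 8*I*sqrt(55)) + 15856 = 1647 + 8*I*sqrt(55)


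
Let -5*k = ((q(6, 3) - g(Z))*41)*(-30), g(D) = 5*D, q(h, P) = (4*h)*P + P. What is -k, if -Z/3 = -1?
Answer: -14760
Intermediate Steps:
q(h, P) = P + 4*P*h (q(h, P) = 4*P*h + P = P + 4*P*h)
Z = 3 (Z = -3*(-1) = 3)
k = 14760 (k = -(3*(1 + 4*6) - 5*3)*41*(-30)/5 = -(3*(1 + 24) - 1*15)*41*(-30)/5 = -(3*25 - 15)*41*(-30)/5 = -(75 - 15)*41*(-30)/5 = -60*41*(-30)/5 = -492*(-30) = -1/5*(-73800) = 14760)
-k = -1*14760 = -14760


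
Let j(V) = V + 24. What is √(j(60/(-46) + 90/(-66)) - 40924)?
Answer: 5*I*√104725555/253 ≈ 202.24*I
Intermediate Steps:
j(V) = 24 + V
√(j(60/(-46) + 90/(-66)) - 40924) = √((24 + (60/(-46) + 90/(-66))) - 40924) = √((24 + (60*(-1/46) + 90*(-1/66))) - 40924) = √((24 + (-30/23 - 15/11)) - 40924) = √((24 - 675/253) - 40924) = √(5397/253 - 40924) = √(-10348375/253) = 5*I*√104725555/253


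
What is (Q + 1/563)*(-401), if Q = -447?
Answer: 100915660/563 ≈ 1.7925e+5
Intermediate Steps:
(Q + 1/563)*(-401) = (-447 + 1/563)*(-401) = -251660/563*(-401) = 100915660/563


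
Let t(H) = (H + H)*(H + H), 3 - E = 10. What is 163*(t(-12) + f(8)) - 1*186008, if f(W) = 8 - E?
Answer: -89675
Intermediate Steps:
E = -7 (E = 3 - 1*10 = 3 - 10 = -7)
f(W) = 15 (f(W) = 8 - 1*(-7) = 8 + 7 = 15)
t(H) = 4*H² (t(H) = (2*H)*(2*H) = 4*H²)
163*(t(-12) + f(8)) - 1*186008 = 163*(4*(-12)² + 15) - 1*186008 = 163*(4*144 + 15) - 186008 = 163*(576 + 15) - 186008 = 163*591 - 186008 = 96333 - 186008 = -89675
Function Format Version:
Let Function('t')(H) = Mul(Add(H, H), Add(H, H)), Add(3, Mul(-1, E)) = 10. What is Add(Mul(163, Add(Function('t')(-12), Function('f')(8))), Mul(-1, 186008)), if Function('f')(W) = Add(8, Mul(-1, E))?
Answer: -89675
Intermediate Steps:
E = -7 (E = Add(3, Mul(-1, 10)) = Add(3, -10) = -7)
Function('f')(W) = 15 (Function('f')(W) = Add(8, Mul(-1, -7)) = Add(8, 7) = 15)
Function('t')(H) = Mul(4, Pow(H, 2)) (Function('t')(H) = Mul(Mul(2, H), Mul(2, H)) = Mul(4, Pow(H, 2)))
Add(Mul(163, Add(Function('t')(-12), Function('f')(8))), Mul(-1, 186008)) = Add(Mul(163, Add(Mul(4, Pow(-12, 2)), 15)), Mul(-1, 186008)) = Add(Mul(163, Add(Mul(4, 144), 15)), -186008) = Add(Mul(163, Add(576, 15)), -186008) = Add(Mul(163, 591), -186008) = Add(96333, -186008) = -89675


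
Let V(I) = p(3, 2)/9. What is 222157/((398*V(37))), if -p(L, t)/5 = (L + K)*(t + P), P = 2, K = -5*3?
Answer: 666471/31840 ≈ 20.932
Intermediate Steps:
K = -15
p(L, t) = -5*(-15 + L)*(2 + t) (p(L, t) = -5*(L - 15)*(t + 2) = -5*(-15 + L)*(2 + t))
V(I) = 80/3 (V(I) = (150 - 10*3 + 75*2 - 5*3*2)/9 = (150 - 30 + 150 - 30)*(⅑) = 240*(⅑) = 80/3)
222157/((398*V(37))) = 222157/((398*(80/3))) = 222157/(31840/3) = 222157*(3/31840) = 666471/31840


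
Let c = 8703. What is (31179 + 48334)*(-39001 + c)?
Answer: -2409084874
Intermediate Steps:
(31179 + 48334)*(-39001 + c) = (31179 + 48334)*(-39001 + 8703) = 79513*(-30298) = -2409084874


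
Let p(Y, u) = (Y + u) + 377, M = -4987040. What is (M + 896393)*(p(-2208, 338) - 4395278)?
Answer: 17985638100837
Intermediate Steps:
p(Y, u) = 377 + Y + u
(M + 896393)*(p(-2208, 338) - 4395278) = (-4987040 + 896393)*((377 - 2208 + 338) - 4395278) = -4090647*(-1493 - 4395278) = -4090647*(-4396771) = 17985638100837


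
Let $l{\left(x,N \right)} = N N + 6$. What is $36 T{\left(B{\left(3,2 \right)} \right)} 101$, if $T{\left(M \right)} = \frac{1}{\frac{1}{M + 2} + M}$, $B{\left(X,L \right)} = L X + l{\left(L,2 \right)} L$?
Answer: $\frac{11312}{81} \approx 139.65$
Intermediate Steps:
$l{\left(x,N \right)} = 6 + N^{2}$ ($l{\left(x,N \right)} = N^{2} + 6 = 6 + N^{2}$)
$B{\left(X,L \right)} = 10 L + L X$ ($B{\left(X,L \right)} = L X + \left(6 + 2^{2}\right) L = L X + \left(6 + 4\right) L = L X + 10 L = 10 L + L X$)
$T{\left(M \right)} = \frac{1}{M + \frac{1}{2 + M}}$ ($T{\left(M \right)} = \frac{1}{\frac{1}{2 + M} + M} = \frac{1}{M + \frac{1}{2 + M}}$)
$36 T{\left(B{\left(3,2 \right)} \right)} 101 = 36 \frac{2 + 2 \left(10 + 3\right)}{1 + \left(2 \left(10 + 3\right)\right)^{2} + 2 \cdot 2 \left(10 + 3\right)} 101 = 36 \frac{2 + 2 \cdot 13}{1 + \left(2 \cdot 13\right)^{2} + 2 \cdot 2 \cdot 13} \cdot 101 = 36 \frac{2 + 26}{1 + 26^{2} + 2 \cdot 26} \cdot 101 = 36 \frac{1}{1 + 676 + 52} \cdot 28 \cdot 101 = 36 \cdot \frac{1}{729} \cdot 28 \cdot 101 = 36 \cdot \frac{28}{729} \cdot 101 = \frac{112}{81} \cdot 101 = \frac{11312}{81}$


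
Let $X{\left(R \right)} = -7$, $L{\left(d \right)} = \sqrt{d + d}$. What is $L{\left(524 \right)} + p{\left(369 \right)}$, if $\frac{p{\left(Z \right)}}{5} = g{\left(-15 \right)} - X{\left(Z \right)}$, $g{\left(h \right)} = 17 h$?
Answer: $-1240 + 2 \sqrt{262} \approx -1207.6$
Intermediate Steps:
$L{\left(d \right)} = \sqrt{2} \sqrt{d}$ ($L{\left(d \right)} = \sqrt{2 d} = \sqrt{2} \sqrt{d}$)
$p{\left(Z \right)} = -1240$ ($p{\left(Z \right)} = 5 \left(17 \left(-15\right) - -7\right) = 5 \left(-255 + 7\right) = 5 \left(-248\right) = -1240$)
$L{\left(524 \right)} + p{\left(369 \right)} = \sqrt{2} \sqrt{524} - 1240 = \sqrt{2} \cdot 2 \sqrt{131} - 1240 = 2 \sqrt{262} - 1240 = -1240 + 2 \sqrt{262}$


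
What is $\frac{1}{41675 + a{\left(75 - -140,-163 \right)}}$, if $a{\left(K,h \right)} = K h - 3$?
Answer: $\frac{1}{6627} \approx 0.0001509$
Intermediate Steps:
$a{\left(K,h \right)} = -3 + K h$
$\frac{1}{41675 + a{\left(75 - -140,-163 \right)}} = \frac{1}{41675 + \left(-3 + \left(75 - -140\right) \left(-163\right)\right)} = \frac{1}{41675 + \left(-3 + \left(75 + 140\right) \left(-163\right)\right)} = \frac{1}{41675 + \left(-3 + 215 \left(-163\right)\right)} = \frac{1}{41675 - 35048} = \frac{1}{6627}$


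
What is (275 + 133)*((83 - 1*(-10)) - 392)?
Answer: -121992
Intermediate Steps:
(275 + 133)*((83 - 1*(-10)) - 392) = 408*((83 + 10) - 392) = 408*(93 - 392) = 408*(-299) = -121992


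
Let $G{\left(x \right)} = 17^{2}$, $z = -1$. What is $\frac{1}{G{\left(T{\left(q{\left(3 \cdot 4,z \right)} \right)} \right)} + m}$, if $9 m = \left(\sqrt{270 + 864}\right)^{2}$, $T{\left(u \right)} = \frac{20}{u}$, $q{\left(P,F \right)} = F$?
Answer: $\frac{1}{415} \approx 0.0024096$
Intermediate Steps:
$G{\left(x \right)} = 289$
$m = 126$ ($m = \frac{\left(\sqrt{270 + 864}\right)^{2}}{9} = \frac{\left(\sqrt{1134}\right)^{2}}{9} = \frac{\left(9 \sqrt{14}\right)^{2}}{9} = \frac{1}{9} \cdot 1134 = 126$)
$\frac{1}{G{\left(T{\left(q{\left(3 \cdot 4,z \right)} \right)} \right)} + m} = \frac{1}{289 + 126} = \frac{1}{415}$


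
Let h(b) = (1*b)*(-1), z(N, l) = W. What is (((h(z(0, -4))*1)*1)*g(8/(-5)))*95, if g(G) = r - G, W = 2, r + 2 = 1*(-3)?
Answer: 646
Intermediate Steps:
r = -5 (r = -2 + 1*(-3) = -2 - 3 = -5)
g(G) = -5 - G
z(N, l) = 2
h(b) = -b (h(b) = b*(-1) = -b)
(((h(z(0, -4))*1)*1)*g(8/(-5)))*95 = (((-1*2*1)*1)*(-5 - 8/(-5)))*95 = ((-2*1*1)*(-5 - 8*(-1)/5))*95 = ((-2*1)*(-5 - 1*(-8/5)))*95 = -2*(-5 + 8/5)*95 = -2*(-17/5)*95 = (34/5)*95 = 646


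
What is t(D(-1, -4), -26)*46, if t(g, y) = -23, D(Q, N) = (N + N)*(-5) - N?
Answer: -1058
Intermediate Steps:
D(Q, N) = -11*N (D(Q, N) = (2*N)*(-5) - N = -10*N - N = -11*N)
t(D(-1, -4), -26)*46 = -23*46 = -1058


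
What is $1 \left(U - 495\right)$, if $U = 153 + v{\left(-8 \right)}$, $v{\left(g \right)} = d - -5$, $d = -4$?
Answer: $-341$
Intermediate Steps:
$v{\left(g \right)} = 1$ ($v{\left(g \right)} = -4 - -5 = -4 + 5 = 1$)
$U = 154$ ($U = 153 + 1 = 154$)
$1 \left(U - 495\right) = 1 \left(154 - 495\right) = 1 \left(-341\right) = -341$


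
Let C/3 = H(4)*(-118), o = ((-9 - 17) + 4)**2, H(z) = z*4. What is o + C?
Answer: -5180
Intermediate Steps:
H(z) = 4*z
o = 484 (o = (-26 + 4)**2 = (-22)**2 = 484)
C = -5664 (C = 3*((4*4)*(-118)) = 3*(16*(-118)) = 3*(-1888) = -5664)
o + C = 484 - 5664 = -5180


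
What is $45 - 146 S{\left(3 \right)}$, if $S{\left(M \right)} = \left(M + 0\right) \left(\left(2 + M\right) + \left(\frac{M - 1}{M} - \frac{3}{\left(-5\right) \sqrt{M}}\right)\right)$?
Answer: $-2437 - \frac{438 \sqrt{3}}{5} \approx -2588.7$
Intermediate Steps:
$S{\left(M \right)} = M \left(2 + M + \frac{3}{5 \sqrt{M}} + \frac{-1 + M}{M}\right)$ ($S{\left(M \right)} = M \left(\left(2 + M\right) + \left(\frac{-1 + M}{M} - 3 \left(- \frac{1}{5 \sqrt{M}}\right)\right)\right) = M \left(\left(2 + M\right) + \left(\frac{-1 + M}{M} + \frac{3}{5 \sqrt{M}}\right)\right) = M \left(\left(2 + M\right) + \left(\frac{3}{5 \sqrt{M}} + \frac{-1 + M}{M}\right)\right) = M \left(2 + M + \frac{3}{5 \sqrt{M}} + \frac{-1 + M}{M}\right)$)
$45 - 146 S{\left(3 \right)} = 45 - 146 \left(-1 + 3^{2} + 3 \cdot 3 + \frac{3 \sqrt{3}}{5}\right) = 45 - 146 \left(-1 + 9 + 9 + \frac{3 \sqrt{3}}{5}\right) = 45 - 146 \left(17 + \frac{3 \sqrt{3}}{5}\right) = 45 - \left(2482 + \frac{438 \sqrt{3}}{5}\right) = -2437 - \frac{438 \sqrt{3}}{5}$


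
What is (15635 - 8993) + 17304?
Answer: 23946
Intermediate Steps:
(15635 - 8993) + 17304 = 6642 + 17304 = 23946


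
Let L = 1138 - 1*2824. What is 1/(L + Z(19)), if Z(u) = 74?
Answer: -1/1612 ≈ -0.00062035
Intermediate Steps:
L = -1686 (L = 1138 - 2824 = -1686)
1/(L + Z(19)) = 1/(-1686 + 74) = 1/(-1612) = -1/1612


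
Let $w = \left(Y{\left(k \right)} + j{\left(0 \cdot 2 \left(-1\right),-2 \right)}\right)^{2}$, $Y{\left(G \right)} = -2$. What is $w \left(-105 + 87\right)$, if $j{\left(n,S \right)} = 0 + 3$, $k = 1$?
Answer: $-18$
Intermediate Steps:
$j{\left(n,S \right)} = 3$
$w = 1$ ($w = \left(-2 + 3\right)^{2} = 1^{2} = 1$)
$w \left(-105 + 87\right) = 1 \left(-105 + 87\right) = 1 \left(-18\right) = -18$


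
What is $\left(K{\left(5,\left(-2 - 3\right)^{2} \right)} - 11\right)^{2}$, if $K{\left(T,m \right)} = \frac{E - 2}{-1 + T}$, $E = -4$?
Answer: $\frac{625}{4} \approx 156.25$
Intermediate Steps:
$K{\left(T,m \right)} = - \frac{6}{-1 + T}$ ($K{\left(T,m \right)} = \frac{-4 - 2}{-1 + T} = - \frac{6}{-1 + T}$)
$\left(K{\left(5,\left(-2 - 3\right)^{2} \right)} - 11\right)^{2} = \left(- \frac{6}{-1 + 5} - 11\right)^{2} = \left(- \frac{6}{4} - 11\right)^{2} = \left(\left(-6\right) \frac{1}{4} - 11\right)^{2} = \left(- \frac{3}{2} - 11\right)^{2} = \left(- \frac{25}{2}\right)^{2} = \frac{625}{4}$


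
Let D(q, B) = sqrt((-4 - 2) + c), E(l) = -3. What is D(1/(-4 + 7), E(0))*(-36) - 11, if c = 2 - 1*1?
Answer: -11 - 36*I*sqrt(5) ≈ -11.0 - 80.498*I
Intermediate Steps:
c = 1 (c = 2 - 1 = 1)
D(q, B) = I*sqrt(5) (D(q, B) = sqrt((-4 - 2) + 1) = sqrt(-6 + 1) = sqrt(-5) = I*sqrt(5))
D(1/(-4 + 7), E(0))*(-36) - 11 = (I*sqrt(5))*(-36) - 11 = -36*I*sqrt(5) - 11 = -11 - 36*I*sqrt(5)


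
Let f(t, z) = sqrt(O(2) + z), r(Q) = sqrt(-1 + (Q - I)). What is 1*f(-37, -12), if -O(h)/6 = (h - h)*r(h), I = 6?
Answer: 2*I*sqrt(3) ≈ 3.4641*I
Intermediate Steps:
r(Q) = sqrt(-7 + Q) (r(Q) = sqrt(-1 + (Q - 1*6)) = sqrt(-1 + (Q - 6)) = sqrt(-1 + (-6 + Q)) = sqrt(-7 + Q))
O(h) = 0 (O(h) = -6*(h - h)*sqrt(-7 + h) = -0*sqrt(-7 + h) = -6*0 = 0)
f(t, z) = sqrt(z) (f(t, z) = sqrt(0 + z) = sqrt(z))
1*f(-37, -12) = 1*sqrt(-12) = 1*(2*I*sqrt(3)) = 2*I*sqrt(3)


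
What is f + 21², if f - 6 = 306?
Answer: 753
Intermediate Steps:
f = 312 (f = 6 + 306 = 312)
f + 21² = 312 + 21² = 312 + 441 = 753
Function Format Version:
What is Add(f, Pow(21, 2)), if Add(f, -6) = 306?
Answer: 753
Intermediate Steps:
f = 312 (f = Add(6, 306) = 312)
Add(f, Pow(21, 2)) = Add(312, Pow(21, 2)) = Add(312, 441) = 753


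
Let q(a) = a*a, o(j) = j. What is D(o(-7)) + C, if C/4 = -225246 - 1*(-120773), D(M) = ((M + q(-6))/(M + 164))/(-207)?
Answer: -13581072137/32499 ≈ -4.1789e+5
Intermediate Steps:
q(a) = a²
D(M) = -(36 + M)/(207*(164 + M)) (D(M) = ((M + (-6)²)/(M + 164))/(-207) = ((M + 36)/(164 + M))*(-1/207) = ((36 + M)/(164 + M))*(-1/207) = -(36 + M)/(207*(164 + M)))
C = -417892 (C = 4*(-225246 - 1*(-120773)) = 4*(-225246 + 120773) = 4*(-104473) = -417892)
D(o(-7)) + C = (-36 - 1*(-7))/(207*(164 - 7)) - 417892 = (1/207)*(-36 + 7)/157 - 417892 = (1/207)*(1/157)*(-29) - 417892 = -29/32499 - 417892 = -13581072137/32499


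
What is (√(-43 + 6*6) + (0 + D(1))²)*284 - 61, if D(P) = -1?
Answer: 223 + 284*I*√7 ≈ 223.0 + 751.39*I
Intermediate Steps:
(√(-43 + 6*6) + (0 + D(1))²)*284 - 61 = (√(-43 + 6*6) + (0 - 1)²)*284 - 61 = (√(-43 + 36) + (-1)²)*284 - 61 = (√(-7) + 1)*284 - 61 = (I*√7 + 1)*284 - 61 = (1 + I*√7)*284 - 61 = (284 + 284*I*√7) - 61 = 223 + 284*I*√7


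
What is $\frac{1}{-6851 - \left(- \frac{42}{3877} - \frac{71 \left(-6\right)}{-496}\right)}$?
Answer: $- \frac{961496}{6586372879} \approx -0.00014598$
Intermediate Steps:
$\frac{1}{-6851 - \left(- \frac{42}{3877} - \frac{71 \left(-6\right)}{-496}\right)} = \frac{1}{-6851 - - \frac{836217}{961496}} = \frac{1}{-6851 + \left(\frac{42}{3877} + \frac{213}{248}\right)} = \frac{1}{-6851 + \frac{836217}{961496}} = \frac{1}{- \frac{6586372879}{961496}} = - \frac{961496}{6586372879}$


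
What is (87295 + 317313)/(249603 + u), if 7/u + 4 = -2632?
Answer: 1066546688/657953501 ≈ 1.6210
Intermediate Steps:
u = -7/2636 (u = 7/(-4 - 2632) = 7/(-2636) = 7*(-1/2636) = -7/2636 ≈ -0.0026555)
(87295 + 317313)/(249603 + u) = (87295 + 317313)/(249603 - 7/2636) = 404608/(657953501/2636) = 404608*(2636/657953501) = 1066546688/657953501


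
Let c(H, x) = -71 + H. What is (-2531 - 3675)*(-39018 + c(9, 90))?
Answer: 242530480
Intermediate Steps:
(-2531 - 3675)*(-39018 + c(9, 90)) = (-2531 - 3675)*(-39018 + (-71 + 9)) = -6206*(-39018 - 62) = -6206*(-39080) = 242530480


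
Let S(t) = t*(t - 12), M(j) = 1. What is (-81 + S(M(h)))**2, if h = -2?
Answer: 8464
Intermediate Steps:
S(t) = t*(-12 + t)
(-81 + S(M(h)))**2 = (-81 + 1*(-12 + 1))**2 = (-81 + 1*(-11))**2 = (-81 - 11)**2 = (-92)**2 = 8464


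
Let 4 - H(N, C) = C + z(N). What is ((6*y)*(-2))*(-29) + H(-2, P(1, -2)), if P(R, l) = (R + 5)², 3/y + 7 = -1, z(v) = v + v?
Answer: -317/2 ≈ -158.50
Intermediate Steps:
z(v) = 2*v
y = -3/8 (y = 3/(-7 - 1) = 3/(-8) = 3*(-⅛) = -3/8 ≈ -0.37500)
P(R, l) = (5 + R)²
H(N, C) = 4 - C - 2*N (H(N, C) = 4 - (C + 2*N) = 4 + (-C - 2*N) = 4 - C - 2*N)
((6*y)*(-2))*(-29) + H(-2, P(1, -2)) = ((6*(-3/8))*(-2))*(-29) + (4 - (5 + 1)² - 2*(-2)) = -9/4*(-2)*(-29) + (4 - 1*6² + 4) = (9/2)*(-29) + (4 - 1*36 + 4) = -261/2 + (4 - 36 + 4) = -261/2 - 28 = -317/2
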